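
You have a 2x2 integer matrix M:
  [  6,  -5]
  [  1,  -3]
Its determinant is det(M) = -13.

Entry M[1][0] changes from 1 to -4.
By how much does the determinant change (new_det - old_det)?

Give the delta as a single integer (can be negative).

Answer: -25

Derivation:
Cofactor C_10 = 5
Entry delta = -4 - 1 = -5
Det delta = entry_delta * cofactor = -5 * 5 = -25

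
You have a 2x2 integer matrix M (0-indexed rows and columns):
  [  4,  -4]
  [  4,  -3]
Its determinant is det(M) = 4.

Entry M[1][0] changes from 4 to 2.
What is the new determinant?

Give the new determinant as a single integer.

Answer: -4

Derivation:
det is linear in row 1: changing M[1][0] by delta changes det by delta * cofactor(1,0).
Cofactor C_10 = (-1)^(1+0) * minor(1,0) = 4
Entry delta = 2 - 4 = -2
Det delta = -2 * 4 = -8
New det = 4 + -8 = -4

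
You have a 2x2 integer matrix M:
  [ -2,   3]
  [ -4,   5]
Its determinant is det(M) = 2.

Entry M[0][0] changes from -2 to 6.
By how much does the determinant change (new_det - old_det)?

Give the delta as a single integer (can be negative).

Answer: 40

Derivation:
Cofactor C_00 = 5
Entry delta = 6 - -2 = 8
Det delta = entry_delta * cofactor = 8 * 5 = 40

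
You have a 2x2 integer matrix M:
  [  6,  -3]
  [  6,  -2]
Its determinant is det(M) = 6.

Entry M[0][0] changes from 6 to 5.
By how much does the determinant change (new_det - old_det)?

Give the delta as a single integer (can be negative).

Answer: 2

Derivation:
Cofactor C_00 = -2
Entry delta = 5 - 6 = -1
Det delta = entry_delta * cofactor = -1 * -2 = 2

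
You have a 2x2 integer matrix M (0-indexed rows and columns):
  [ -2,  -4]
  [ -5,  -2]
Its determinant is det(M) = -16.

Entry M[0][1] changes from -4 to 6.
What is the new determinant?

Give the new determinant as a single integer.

det is linear in row 0: changing M[0][1] by delta changes det by delta * cofactor(0,1).
Cofactor C_01 = (-1)^(0+1) * minor(0,1) = 5
Entry delta = 6 - -4 = 10
Det delta = 10 * 5 = 50
New det = -16 + 50 = 34

Answer: 34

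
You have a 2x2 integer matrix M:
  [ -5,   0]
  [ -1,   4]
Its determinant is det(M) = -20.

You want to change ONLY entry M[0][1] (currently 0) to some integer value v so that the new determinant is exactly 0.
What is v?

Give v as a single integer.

det is linear in entry M[0][1]: det = old_det + (v - 0) * C_01
Cofactor C_01 = 1
Want det = 0: -20 + (v - 0) * 1 = 0
  (v - 0) = 20 / 1 = 20
  v = 0 + (20) = 20

Answer: 20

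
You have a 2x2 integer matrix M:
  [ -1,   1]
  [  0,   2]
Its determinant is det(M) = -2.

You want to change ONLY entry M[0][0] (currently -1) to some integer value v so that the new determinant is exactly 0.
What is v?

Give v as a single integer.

det is linear in entry M[0][0]: det = old_det + (v - -1) * C_00
Cofactor C_00 = 2
Want det = 0: -2 + (v - -1) * 2 = 0
  (v - -1) = 2 / 2 = 1
  v = -1 + (1) = 0

Answer: 0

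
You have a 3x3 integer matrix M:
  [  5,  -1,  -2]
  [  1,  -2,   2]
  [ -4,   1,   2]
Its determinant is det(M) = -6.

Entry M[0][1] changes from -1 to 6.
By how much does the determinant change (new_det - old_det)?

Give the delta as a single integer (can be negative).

Answer: -70

Derivation:
Cofactor C_01 = -10
Entry delta = 6 - -1 = 7
Det delta = entry_delta * cofactor = 7 * -10 = -70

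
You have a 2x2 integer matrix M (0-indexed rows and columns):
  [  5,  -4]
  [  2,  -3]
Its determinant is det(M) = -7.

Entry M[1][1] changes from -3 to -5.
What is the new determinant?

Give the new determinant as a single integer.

det is linear in row 1: changing M[1][1] by delta changes det by delta * cofactor(1,1).
Cofactor C_11 = (-1)^(1+1) * minor(1,1) = 5
Entry delta = -5 - -3 = -2
Det delta = -2 * 5 = -10
New det = -7 + -10 = -17

Answer: -17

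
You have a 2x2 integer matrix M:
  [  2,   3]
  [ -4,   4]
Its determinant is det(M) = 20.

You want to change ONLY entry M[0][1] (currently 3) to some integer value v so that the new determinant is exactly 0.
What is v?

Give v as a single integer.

det is linear in entry M[0][1]: det = old_det + (v - 3) * C_01
Cofactor C_01 = 4
Want det = 0: 20 + (v - 3) * 4 = 0
  (v - 3) = -20 / 4 = -5
  v = 3 + (-5) = -2

Answer: -2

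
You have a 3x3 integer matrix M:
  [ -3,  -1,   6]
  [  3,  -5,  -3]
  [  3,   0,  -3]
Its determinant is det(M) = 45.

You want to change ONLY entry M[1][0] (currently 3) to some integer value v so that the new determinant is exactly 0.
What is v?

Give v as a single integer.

Answer: 18

Derivation:
det is linear in entry M[1][0]: det = old_det + (v - 3) * C_10
Cofactor C_10 = -3
Want det = 0: 45 + (v - 3) * -3 = 0
  (v - 3) = -45 / -3 = 15
  v = 3 + (15) = 18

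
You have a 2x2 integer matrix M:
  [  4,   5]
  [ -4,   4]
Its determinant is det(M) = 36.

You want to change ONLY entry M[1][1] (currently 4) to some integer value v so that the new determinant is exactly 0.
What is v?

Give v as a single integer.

Answer: -5

Derivation:
det is linear in entry M[1][1]: det = old_det + (v - 4) * C_11
Cofactor C_11 = 4
Want det = 0: 36 + (v - 4) * 4 = 0
  (v - 4) = -36 / 4 = -9
  v = 4 + (-9) = -5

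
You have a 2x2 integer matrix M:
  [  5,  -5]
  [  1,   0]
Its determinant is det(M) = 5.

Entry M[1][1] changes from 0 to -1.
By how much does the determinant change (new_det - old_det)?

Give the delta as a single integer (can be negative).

Cofactor C_11 = 5
Entry delta = -1 - 0 = -1
Det delta = entry_delta * cofactor = -1 * 5 = -5

Answer: -5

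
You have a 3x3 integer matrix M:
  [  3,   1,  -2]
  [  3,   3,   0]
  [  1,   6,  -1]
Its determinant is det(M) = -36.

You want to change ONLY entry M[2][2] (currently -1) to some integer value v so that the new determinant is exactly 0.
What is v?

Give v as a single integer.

det is linear in entry M[2][2]: det = old_det + (v - -1) * C_22
Cofactor C_22 = 6
Want det = 0: -36 + (v - -1) * 6 = 0
  (v - -1) = 36 / 6 = 6
  v = -1 + (6) = 5

Answer: 5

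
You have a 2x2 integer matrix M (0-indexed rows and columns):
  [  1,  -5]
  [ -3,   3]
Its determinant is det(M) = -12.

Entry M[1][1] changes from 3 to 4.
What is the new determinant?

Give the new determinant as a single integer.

det is linear in row 1: changing M[1][1] by delta changes det by delta * cofactor(1,1).
Cofactor C_11 = (-1)^(1+1) * minor(1,1) = 1
Entry delta = 4 - 3 = 1
Det delta = 1 * 1 = 1
New det = -12 + 1 = -11

Answer: -11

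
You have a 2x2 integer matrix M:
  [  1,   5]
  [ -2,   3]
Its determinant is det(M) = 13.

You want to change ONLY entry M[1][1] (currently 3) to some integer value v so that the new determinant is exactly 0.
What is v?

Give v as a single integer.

Answer: -10

Derivation:
det is linear in entry M[1][1]: det = old_det + (v - 3) * C_11
Cofactor C_11 = 1
Want det = 0: 13 + (v - 3) * 1 = 0
  (v - 3) = -13 / 1 = -13
  v = 3 + (-13) = -10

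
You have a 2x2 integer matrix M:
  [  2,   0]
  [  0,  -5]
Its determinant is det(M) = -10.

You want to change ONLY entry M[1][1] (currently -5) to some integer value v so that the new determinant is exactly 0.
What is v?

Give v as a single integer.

det is linear in entry M[1][1]: det = old_det + (v - -5) * C_11
Cofactor C_11 = 2
Want det = 0: -10 + (v - -5) * 2 = 0
  (v - -5) = 10 / 2 = 5
  v = -5 + (5) = 0

Answer: 0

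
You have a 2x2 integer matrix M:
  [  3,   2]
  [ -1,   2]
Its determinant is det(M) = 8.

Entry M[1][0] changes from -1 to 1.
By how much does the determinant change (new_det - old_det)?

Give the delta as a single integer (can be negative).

Answer: -4

Derivation:
Cofactor C_10 = -2
Entry delta = 1 - -1 = 2
Det delta = entry_delta * cofactor = 2 * -2 = -4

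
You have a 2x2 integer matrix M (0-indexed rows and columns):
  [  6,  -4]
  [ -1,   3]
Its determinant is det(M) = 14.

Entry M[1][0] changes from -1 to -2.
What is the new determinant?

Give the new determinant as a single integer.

Answer: 10

Derivation:
det is linear in row 1: changing M[1][0] by delta changes det by delta * cofactor(1,0).
Cofactor C_10 = (-1)^(1+0) * minor(1,0) = 4
Entry delta = -2 - -1 = -1
Det delta = -1 * 4 = -4
New det = 14 + -4 = 10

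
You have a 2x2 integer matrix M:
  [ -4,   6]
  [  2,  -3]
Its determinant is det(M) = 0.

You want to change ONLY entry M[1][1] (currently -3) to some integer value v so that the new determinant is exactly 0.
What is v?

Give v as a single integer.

det is linear in entry M[1][1]: det = old_det + (v - -3) * C_11
Cofactor C_11 = -4
Want det = 0: 0 + (v - -3) * -4 = 0
  (v - -3) = 0 / -4 = 0
  v = -3 + (0) = -3

Answer: -3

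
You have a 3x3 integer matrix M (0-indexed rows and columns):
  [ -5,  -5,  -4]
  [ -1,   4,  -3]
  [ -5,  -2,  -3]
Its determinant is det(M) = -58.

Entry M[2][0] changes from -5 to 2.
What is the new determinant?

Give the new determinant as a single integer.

det is linear in row 2: changing M[2][0] by delta changes det by delta * cofactor(2,0).
Cofactor C_20 = (-1)^(2+0) * minor(2,0) = 31
Entry delta = 2 - -5 = 7
Det delta = 7 * 31 = 217
New det = -58 + 217 = 159

Answer: 159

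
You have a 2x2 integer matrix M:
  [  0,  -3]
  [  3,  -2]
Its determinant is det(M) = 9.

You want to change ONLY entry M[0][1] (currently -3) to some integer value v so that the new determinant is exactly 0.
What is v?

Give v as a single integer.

Answer: 0

Derivation:
det is linear in entry M[0][1]: det = old_det + (v - -3) * C_01
Cofactor C_01 = -3
Want det = 0: 9 + (v - -3) * -3 = 0
  (v - -3) = -9 / -3 = 3
  v = -3 + (3) = 0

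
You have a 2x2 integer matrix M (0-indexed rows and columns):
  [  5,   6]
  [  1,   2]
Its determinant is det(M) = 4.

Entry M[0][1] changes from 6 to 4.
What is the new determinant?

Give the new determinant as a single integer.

det is linear in row 0: changing M[0][1] by delta changes det by delta * cofactor(0,1).
Cofactor C_01 = (-1)^(0+1) * minor(0,1) = -1
Entry delta = 4 - 6 = -2
Det delta = -2 * -1 = 2
New det = 4 + 2 = 6

Answer: 6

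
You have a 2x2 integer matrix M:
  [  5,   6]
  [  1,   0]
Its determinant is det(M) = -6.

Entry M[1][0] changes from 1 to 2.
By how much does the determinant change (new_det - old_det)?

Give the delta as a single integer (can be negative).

Cofactor C_10 = -6
Entry delta = 2 - 1 = 1
Det delta = entry_delta * cofactor = 1 * -6 = -6

Answer: -6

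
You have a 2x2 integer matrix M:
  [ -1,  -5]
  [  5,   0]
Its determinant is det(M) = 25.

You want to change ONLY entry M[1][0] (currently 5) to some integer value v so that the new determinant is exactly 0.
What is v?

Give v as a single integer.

Answer: 0

Derivation:
det is linear in entry M[1][0]: det = old_det + (v - 5) * C_10
Cofactor C_10 = 5
Want det = 0: 25 + (v - 5) * 5 = 0
  (v - 5) = -25 / 5 = -5
  v = 5 + (-5) = 0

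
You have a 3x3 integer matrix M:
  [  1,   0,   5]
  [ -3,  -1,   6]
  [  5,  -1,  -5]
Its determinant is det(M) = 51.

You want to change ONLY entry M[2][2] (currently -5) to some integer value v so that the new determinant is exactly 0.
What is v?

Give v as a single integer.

det is linear in entry M[2][2]: det = old_det + (v - -5) * C_22
Cofactor C_22 = -1
Want det = 0: 51 + (v - -5) * -1 = 0
  (v - -5) = -51 / -1 = 51
  v = -5 + (51) = 46

Answer: 46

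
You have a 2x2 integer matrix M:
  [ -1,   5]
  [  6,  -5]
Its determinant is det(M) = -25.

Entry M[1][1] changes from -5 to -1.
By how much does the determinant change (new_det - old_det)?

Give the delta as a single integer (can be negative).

Answer: -4

Derivation:
Cofactor C_11 = -1
Entry delta = -1 - -5 = 4
Det delta = entry_delta * cofactor = 4 * -1 = -4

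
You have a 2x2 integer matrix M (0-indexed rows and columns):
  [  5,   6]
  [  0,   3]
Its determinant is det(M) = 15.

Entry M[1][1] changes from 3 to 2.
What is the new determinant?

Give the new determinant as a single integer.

det is linear in row 1: changing M[1][1] by delta changes det by delta * cofactor(1,1).
Cofactor C_11 = (-1)^(1+1) * minor(1,1) = 5
Entry delta = 2 - 3 = -1
Det delta = -1 * 5 = -5
New det = 15 + -5 = 10

Answer: 10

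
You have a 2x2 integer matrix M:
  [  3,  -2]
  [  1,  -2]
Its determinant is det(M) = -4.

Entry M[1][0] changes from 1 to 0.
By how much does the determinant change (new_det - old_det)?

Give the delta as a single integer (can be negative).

Cofactor C_10 = 2
Entry delta = 0 - 1 = -1
Det delta = entry_delta * cofactor = -1 * 2 = -2

Answer: -2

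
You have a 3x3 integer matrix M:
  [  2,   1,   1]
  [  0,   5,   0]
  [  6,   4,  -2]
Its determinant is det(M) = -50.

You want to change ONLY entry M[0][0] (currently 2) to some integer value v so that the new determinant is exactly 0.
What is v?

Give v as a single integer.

det is linear in entry M[0][0]: det = old_det + (v - 2) * C_00
Cofactor C_00 = -10
Want det = 0: -50 + (v - 2) * -10 = 0
  (v - 2) = 50 / -10 = -5
  v = 2 + (-5) = -3

Answer: -3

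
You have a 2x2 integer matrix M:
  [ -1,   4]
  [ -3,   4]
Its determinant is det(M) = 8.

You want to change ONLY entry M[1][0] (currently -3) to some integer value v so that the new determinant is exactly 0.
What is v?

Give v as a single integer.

det is linear in entry M[1][0]: det = old_det + (v - -3) * C_10
Cofactor C_10 = -4
Want det = 0: 8 + (v - -3) * -4 = 0
  (v - -3) = -8 / -4 = 2
  v = -3 + (2) = -1

Answer: -1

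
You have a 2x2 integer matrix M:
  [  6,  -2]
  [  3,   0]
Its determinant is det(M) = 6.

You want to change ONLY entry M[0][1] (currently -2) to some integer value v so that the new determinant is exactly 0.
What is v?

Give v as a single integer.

det is linear in entry M[0][1]: det = old_det + (v - -2) * C_01
Cofactor C_01 = -3
Want det = 0: 6 + (v - -2) * -3 = 0
  (v - -2) = -6 / -3 = 2
  v = -2 + (2) = 0

Answer: 0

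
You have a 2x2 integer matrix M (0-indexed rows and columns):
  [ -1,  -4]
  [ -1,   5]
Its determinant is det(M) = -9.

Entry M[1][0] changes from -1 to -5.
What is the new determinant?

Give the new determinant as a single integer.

det is linear in row 1: changing M[1][0] by delta changes det by delta * cofactor(1,0).
Cofactor C_10 = (-1)^(1+0) * minor(1,0) = 4
Entry delta = -5 - -1 = -4
Det delta = -4 * 4 = -16
New det = -9 + -16 = -25

Answer: -25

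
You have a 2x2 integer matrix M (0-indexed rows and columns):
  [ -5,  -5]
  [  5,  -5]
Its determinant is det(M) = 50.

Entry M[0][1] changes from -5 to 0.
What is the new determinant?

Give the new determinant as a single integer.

Answer: 25

Derivation:
det is linear in row 0: changing M[0][1] by delta changes det by delta * cofactor(0,1).
Cofactor C_01 = (-1)^(0+1) * minor(0,1) = -5
Entry delta = 0 - -5 = 5
Det delta = 5 * -5 = -25
New det = 50 + -25 = 25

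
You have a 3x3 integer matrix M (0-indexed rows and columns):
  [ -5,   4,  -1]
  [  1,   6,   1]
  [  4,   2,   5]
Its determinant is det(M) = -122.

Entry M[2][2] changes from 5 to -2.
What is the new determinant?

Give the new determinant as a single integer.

det is linear in row 2: changing M[2][2] by delta changes det by delta * cofactor(2,2).
Cofactor C_22 = (-1)^(2+2) * minor(2,2) = -34
Entry delta = -2 - 5 = -7
Det delta = -7 * -34 = 238
New det = -122 + 238 = 116

Answer: 116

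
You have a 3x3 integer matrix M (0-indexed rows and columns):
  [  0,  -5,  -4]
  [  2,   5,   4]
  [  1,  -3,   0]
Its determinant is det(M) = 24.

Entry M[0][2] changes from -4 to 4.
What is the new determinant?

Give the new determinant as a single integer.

det is linear in row 0: changing M[0][2] by delta changes det by delta * cofactor(0,2).
Cofactor C_02 = (-1)^(0+2) * minor(0,2) = -11
Entry delta = 4 - -4 = 8
Det delta = 8 * -11 = -88
New det = 24 + -88 = -64

Answer: -64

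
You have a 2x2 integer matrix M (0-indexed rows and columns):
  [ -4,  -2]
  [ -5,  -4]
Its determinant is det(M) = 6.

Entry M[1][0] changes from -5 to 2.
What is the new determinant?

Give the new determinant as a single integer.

det is linear in row 1: changing M[1][0] by delta changes det by delta * cofactor(1,0).
Cofactor C_10 = (-1)^(1+0) * minor(1,0) = 2
Entry delta = 2 - -5 = 7
Det delta = 7 * 2 = 14
New det = 6 + 14 = 20

Answer: 20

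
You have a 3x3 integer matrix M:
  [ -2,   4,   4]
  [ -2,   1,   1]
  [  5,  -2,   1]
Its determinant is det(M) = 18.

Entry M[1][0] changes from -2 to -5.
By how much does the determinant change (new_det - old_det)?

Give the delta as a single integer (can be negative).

Answer: 36

Derivation:
Cofactor C_10 = -12
Entry delta = -5 - -2 = -3
Det delta = entry_delta * cofactor = -3 * -12 = 36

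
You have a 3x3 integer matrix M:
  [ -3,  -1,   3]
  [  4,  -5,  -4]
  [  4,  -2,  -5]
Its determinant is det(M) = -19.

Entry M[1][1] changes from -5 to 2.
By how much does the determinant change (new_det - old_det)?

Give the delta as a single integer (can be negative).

Answer: 21

Derivation:
Cofactor C_11 = 3
Entry delta = 2 - -5 = 7
Det delta = entry_delta * cofactor = 7 * 3 = 21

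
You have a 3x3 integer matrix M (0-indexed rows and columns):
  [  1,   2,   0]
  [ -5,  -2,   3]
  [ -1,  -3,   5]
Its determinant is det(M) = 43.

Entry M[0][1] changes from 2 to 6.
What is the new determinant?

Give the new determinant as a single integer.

Answer: 131

Derivation:
det is linear in row 0: changing M[0][1] by delta changes det by delta * cofactor(0,1).
Cofactor C_01 = (-1)^(0+1) * minor(0,1) = 22
Entry delta = 6 - 2 = 4
Det delta = 4 * 22 = 88
New det = 43 + 88 = 131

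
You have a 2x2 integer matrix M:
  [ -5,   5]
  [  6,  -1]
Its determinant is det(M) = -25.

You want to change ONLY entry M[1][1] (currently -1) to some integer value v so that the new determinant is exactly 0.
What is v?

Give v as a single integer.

det is linear in entry M[1][1]: det = old_det + (v - -1) * C_11
Cofactor C_11 = -5
Want det = 0: -25 + (v - -1) * -5 = 0
  (v - -1) = 25 / -5 = -5
  v = -1 + (-5) = -6

Answer: -6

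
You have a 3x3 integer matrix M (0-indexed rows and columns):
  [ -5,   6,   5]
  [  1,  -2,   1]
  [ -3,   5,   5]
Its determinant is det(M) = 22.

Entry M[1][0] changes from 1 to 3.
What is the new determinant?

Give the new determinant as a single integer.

Answer: 12

Derivation:
det is linear in row 1: changing M[1][0] by delta changes det by delta * cofactor(1,0).
Cofactor C_10 = (-1)^(1+0) * minor(1,0) = -5
Entry delta = 3 - 1 = 2
Det delta = 2 * -5 = -10
New det = 22 + -10 = 12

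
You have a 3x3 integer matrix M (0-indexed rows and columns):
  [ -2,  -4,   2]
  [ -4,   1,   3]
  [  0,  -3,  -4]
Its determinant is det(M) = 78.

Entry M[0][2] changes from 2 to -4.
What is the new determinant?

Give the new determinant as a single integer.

Answer: 6

Derivation:
det is linear in row 0: changing M[0][2] by delta changes det by delta * cofactor(0,2).
Cofactor C_02 = (-1)^(0+2) * minor(0,2) = 12
Entry delta = -4 - 2 = -6
Det delta = -6 * 12 = -72
New det = 78 + -72 = 6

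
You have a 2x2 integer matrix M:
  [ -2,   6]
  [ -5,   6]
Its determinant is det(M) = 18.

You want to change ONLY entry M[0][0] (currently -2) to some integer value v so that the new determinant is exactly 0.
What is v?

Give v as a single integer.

Answer: -5

Derivation:
det is linear in entry M[0][0]: det = old_det + (v - -2) * C_00
Cofactor C_00 = 6
Want det = 0: 18 + (v - -2) * 6 = 0
  (v - -2) = -18 / 6 = -3
  v = -2 + (-3) = -5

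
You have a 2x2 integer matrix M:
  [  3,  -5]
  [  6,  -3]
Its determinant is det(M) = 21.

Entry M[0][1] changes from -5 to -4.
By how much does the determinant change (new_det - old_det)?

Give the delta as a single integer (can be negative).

Answer: -6

Derivation:
Cofactor C_01 = -6
Entry delta = -4 - -5 = 1
Det delta = entry_delta * cofactor = 1 * -6 = -6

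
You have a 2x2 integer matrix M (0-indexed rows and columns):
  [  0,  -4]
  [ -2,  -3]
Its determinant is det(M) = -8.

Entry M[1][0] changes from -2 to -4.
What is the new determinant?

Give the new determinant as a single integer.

det is linear in row 1: changing M[1][0] by delta changes det by delta * cofactor(1,0).
Cofactor C_10 = (-1)^(1+0) * minor(1,0) = 4
Entry delta = -4 - -2 = -2
Det delta = -2 * 4 = -8
New det = -8 + -8 = -16

Answer: -16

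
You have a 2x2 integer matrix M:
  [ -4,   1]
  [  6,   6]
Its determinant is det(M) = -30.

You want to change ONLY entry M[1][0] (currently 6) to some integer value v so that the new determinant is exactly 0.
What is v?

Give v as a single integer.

det is linear in entry M[1][0]: det = old_det + (v - 6) * C_10
Cofactor C_10 = -1
Want det = 0: -30 + (v - 6) * -1 = 0
  (v - 6) = 30 / -1 = -30
  v = 6 + (-30) = -24

Answer: -24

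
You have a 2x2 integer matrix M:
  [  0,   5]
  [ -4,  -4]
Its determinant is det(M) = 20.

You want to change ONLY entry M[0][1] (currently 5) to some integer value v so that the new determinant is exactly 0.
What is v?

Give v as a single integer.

Answer: 0

Derivation:
det is linear in entry M[0][1]: det = old_det + (v - 5) * C_01
Cofactor C_01 = 4
Want det = 0: 20 + (v - 5) * 4 = 0
  (v - 5) = -20 / 4 = -5
  v = 5 + (-5) = 0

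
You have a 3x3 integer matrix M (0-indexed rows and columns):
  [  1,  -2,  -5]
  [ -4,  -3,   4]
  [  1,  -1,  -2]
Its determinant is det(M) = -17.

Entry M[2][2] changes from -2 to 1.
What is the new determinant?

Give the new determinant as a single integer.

Answer: -50

Derivation:
det is linear in row 2: changing M[2][2] by delta changes det by delta * cofactor(2,2).
Cofactor C_22 = (-1)^(2+2) * minor(2,2) = -11
Entry delta = 1 - -2 = 3
Det delta = 3 * -11 = -33
New det = -17 + -33 = -50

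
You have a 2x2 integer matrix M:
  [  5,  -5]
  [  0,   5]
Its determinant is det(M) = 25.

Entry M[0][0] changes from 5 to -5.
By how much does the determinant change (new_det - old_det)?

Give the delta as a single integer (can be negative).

Answer: -50

Derivation:
Cofactor C_00 = 5
Entry delta = -5 - 5 = -10
Det delta = entry_delta * cofactor = -10 * 5 = -50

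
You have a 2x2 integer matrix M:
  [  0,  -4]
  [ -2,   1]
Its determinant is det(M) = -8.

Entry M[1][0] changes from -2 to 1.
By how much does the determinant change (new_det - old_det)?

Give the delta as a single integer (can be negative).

Answer: 12

Derivation:
Cofactor C_10 = 4
Entry delta = 1 - -2 = 3
Det delta = entry_delta * cofactor = 3 * 4 = 12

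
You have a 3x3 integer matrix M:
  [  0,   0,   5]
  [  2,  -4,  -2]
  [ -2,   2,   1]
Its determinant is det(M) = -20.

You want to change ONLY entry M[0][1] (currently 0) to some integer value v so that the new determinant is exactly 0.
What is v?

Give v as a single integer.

Answer: 10

Derivation:
det is linear in entry M[0][1]: det = old_det + (v - 0) * C_01
Cofactor C_01 = 2
Want det = 0: -20 + (v - 0) * 2 = 0
  (v - 0) = 20 / 2 = 10
  v = 0 + (10) = 10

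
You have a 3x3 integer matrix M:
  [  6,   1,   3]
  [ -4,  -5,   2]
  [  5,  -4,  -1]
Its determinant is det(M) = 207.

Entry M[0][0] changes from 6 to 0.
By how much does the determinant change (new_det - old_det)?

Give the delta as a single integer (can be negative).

Answer: -78

Derivation:
Cofactor C_00 = 13
Entry delta = 0 - 6 = -6
Det delta = entry_delta * cofactor = -6 * 13 = -78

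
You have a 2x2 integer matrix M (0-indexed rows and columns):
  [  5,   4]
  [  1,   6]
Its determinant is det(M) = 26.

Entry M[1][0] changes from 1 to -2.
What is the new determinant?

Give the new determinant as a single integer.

det is linear in row 1: changing M[1][0] by delta changes det by delta * cofactor(1,0).
Cofactor C_10 = (-1)^(1+0) * minor(1,0) = -4
Entry delta = -2 - 1 = -3
Det delta = -3 * -4 = 12
New det = 26 + 12 = 38

Answer: 38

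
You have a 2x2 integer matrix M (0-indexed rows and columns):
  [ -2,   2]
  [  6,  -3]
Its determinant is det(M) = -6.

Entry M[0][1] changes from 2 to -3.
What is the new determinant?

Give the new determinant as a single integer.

Answer: 24

Derivation:
det is linear in row 0: changing M[0][1] by delta changes det by delta * cofactor(0,1).
Cofactor C_01 = (-1)^(0+1) * minor(0,1) = -6
Entry delta = -3 - 2 = -5
Det delta = -5 * -6 = 30
New det = -6 + 30 = 24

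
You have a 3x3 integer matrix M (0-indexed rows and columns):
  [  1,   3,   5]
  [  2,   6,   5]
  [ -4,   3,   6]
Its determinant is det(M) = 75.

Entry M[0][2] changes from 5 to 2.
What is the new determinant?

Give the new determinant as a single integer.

det is linear in row 0: changing M[0][2] by delta changes det by delta * cofactor(0,2).
Cofactor C_02 = (-1)^(0+2) * minor(0,2) = 30
Entry delta = 2 - 5 = -3
Det delta = -3 * 30 = -90
New det = 75 + -90 = -15

Answer: -15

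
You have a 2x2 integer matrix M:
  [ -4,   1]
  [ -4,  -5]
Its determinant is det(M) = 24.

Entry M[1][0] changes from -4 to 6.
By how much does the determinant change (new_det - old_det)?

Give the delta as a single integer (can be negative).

Answer: -10

Derivation:
Cofactor C_10 = -1
Entry delta = 6 - -4 = 10
Det delta = entry_delta * cofactor = 10 * -1 = -10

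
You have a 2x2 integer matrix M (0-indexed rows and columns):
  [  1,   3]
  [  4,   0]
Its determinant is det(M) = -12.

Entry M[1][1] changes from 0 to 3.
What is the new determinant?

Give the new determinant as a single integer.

Answer: -9

Derivation:
det is linear in row 1: changing M[1][1] by delta changes det by delta * cofactor(1,1).
Cofactor C_11 = (-1)^(1+1) * minor(1,1) = 1
Entry delta = 3 - 0 = 3
Det delta = 3 * 1 = 3
New det = -12 + 3 = -9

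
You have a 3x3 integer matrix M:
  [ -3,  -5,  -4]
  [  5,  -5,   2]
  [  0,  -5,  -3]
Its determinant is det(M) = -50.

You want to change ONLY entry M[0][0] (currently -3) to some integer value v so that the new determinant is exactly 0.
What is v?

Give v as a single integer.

Answer: -1

Derivation:
det is linear in entry M[0][0]: det = old_det + (v - -3) * C_00
Cofactor C_00 = 25
Want det = 0: -50 + (v - -3) * 25 = 0
  (v - -3) = 50 / 25 = 2
  v = -3 + (2) = -1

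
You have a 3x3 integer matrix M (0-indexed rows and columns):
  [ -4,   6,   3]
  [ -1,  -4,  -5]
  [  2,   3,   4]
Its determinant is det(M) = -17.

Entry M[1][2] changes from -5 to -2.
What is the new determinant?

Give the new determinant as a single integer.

Answer: 55

Derivation:
det is linear in row 1: changing M[1][2] by delta changes det by delta * cofactor(1,2).
Cofactor C_12 = (-1)^(1+2) * minor(1,2) = 24
Entry delta = -2 - -5 = 3
Det delta = 3 * 24 = 72
New det = -17 + 72 = 55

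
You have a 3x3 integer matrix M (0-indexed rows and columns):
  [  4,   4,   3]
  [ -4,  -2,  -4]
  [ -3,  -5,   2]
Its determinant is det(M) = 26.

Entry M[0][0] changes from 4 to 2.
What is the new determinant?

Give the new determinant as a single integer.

Answer: 74

Derivation:
det is linear in row 0: changing M[0][0] by delta changes det by delta * cofactor(0,0).
Cofactor C_00 = (-1)^(0+0) * minor(0,0) = -24
Entry delta = 2 - 4 = -2
Det delta = -2 * -24 = 48
New det = 26 + 48 = 74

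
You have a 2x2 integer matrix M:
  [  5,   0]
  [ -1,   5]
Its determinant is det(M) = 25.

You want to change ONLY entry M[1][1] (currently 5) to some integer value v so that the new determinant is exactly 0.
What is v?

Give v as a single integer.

det is linear in entry M[1][1]: det = old_det + (v - 5) * C_11
Cofactor C_11 = 5
Want det = 0: 25 + (v - 5) * 5 = 0
  (v - 5) = -25 / 5 = -5
  v = 5 + (-5) = 0

Answer: 0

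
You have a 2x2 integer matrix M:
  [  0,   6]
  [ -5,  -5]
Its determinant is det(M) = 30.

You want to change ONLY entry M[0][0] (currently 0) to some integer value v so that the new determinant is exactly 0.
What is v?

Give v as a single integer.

det is linear in entry M[0][0]: det = old_det + (v - 0) * C_00
Cofactor C_00 = -5
Want det = 0: 30 + (v - 0) * -5 = 0
  (v - 0) = -30 / -5 = 6
  v = 0 + (6) = 6

Answer: 6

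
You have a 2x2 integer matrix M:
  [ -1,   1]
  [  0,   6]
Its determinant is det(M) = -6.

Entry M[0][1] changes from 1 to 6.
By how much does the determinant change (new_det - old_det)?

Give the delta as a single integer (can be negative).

Cofactor C_01 = 0
Entry delta = 6 - 1 = 5
Det delta = entry_delta * cofactor = 5 * 0 = 0

Answer: 0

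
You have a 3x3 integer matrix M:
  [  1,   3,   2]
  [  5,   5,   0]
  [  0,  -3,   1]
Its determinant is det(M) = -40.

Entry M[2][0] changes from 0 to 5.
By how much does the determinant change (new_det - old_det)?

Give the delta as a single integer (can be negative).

Answer: -50

Derivation:
Cofactor C_20 = -10
Entry delta = 5 - 0 = 5
Det delta = entry_delta * cofactor = 5 * -10 = -50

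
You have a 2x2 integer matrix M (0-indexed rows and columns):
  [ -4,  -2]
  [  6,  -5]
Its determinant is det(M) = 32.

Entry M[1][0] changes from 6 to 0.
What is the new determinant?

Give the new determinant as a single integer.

Answer: 20

Derivation:
det is linear in row 1: changing M[1][0] by delta changes det by delta * cofactor(1,0).
Cofactor C_10 = (-1)^(1+0) * minor(1,0) = 2
Entry delta = 0 - 6 = -6
Det delta = -6 * 2 = -12
New det = 32 + -12 = 20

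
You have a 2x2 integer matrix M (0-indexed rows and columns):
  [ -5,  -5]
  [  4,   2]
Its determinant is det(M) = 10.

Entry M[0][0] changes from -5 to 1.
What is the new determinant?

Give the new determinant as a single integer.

Answer: 22

Derivation:
det is linear in row 0: changing M[0][0] by delta changes det by delta * cofactor(0,0).
Cofactor C_00 = (-1)^(0+0) * minor(0,0) = 2
Entry delta = 1 - -5 = 6
Det delta = 6 * 2 = 12
New det = 10 + 12 = 22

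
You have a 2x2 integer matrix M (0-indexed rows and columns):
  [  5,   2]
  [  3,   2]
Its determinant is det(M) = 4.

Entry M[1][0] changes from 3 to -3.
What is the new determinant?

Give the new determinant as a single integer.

det is linear in row 1: changing M[1][0] by delta changes det by delta * cofactor(1,0).
Cofactor C_10 = (-1)^(1+0) * minor(1,0) = -2
Entry delta = -3 - 3 = -6
Det delta = -6 * -2 = 12
New det = 4 + 12 = 16

Answer: 16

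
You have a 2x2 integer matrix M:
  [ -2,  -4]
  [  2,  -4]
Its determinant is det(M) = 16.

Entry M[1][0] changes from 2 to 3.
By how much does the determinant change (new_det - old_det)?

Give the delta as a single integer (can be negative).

Answer: 4

Derivation:
Cofactor C_10 = 4
Entry delta = 3 - 2 = 1
Det delta = entry_delta * cofactor = 1 * 4 = 4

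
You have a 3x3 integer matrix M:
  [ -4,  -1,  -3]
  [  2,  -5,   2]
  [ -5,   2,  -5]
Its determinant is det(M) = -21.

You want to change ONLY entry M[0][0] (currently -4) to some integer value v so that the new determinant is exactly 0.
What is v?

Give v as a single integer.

det is linear in entry M[0][0]: det = old_det + (v - -4) * C_00
Cofactor C_00 = 21
Want det = 0: -21 + (v - -4) * 21 = 0
  (v - -4) = 21 / 21 = 1
  v = -4 + (1) = -3

Answer: -3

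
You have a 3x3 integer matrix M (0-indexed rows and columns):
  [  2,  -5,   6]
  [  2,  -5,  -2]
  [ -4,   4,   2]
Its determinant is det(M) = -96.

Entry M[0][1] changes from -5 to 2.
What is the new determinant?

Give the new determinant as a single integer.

Answer: -68

Derivation:
det is linear in row 0: changing M[0][1] by delta changes det by delta * cofactor(0,1).
Cofactor C_01 = (-1)^(0+1) * minor(0,1) = 4
Entry delta = 2 - -5 = 7
Det delta = 7 * 4 = 28
New det = -96 + 28 = -68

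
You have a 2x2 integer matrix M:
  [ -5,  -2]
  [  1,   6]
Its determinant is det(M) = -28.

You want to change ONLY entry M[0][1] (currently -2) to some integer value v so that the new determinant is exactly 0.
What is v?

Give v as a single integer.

Answer: -30

Derivation:
det is linear in entry M[0][1]: det = old_det + (v - -2) * C_01
Cofactor C_01 = -1
Want det = 0: -28 + (v - -2) * -1 = 0
  (v - -2) = 28 / -1 = -28
  v = -2 + (-28) = -30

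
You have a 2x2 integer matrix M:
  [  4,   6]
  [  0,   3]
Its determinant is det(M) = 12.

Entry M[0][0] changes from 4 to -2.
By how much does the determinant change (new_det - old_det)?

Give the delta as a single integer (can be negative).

Cofactor C_00 = 3
Entry delta = -2 - 4 = -6
Det delta = entry_delta * cofactor = -6 * 3 = -18

Answer: -18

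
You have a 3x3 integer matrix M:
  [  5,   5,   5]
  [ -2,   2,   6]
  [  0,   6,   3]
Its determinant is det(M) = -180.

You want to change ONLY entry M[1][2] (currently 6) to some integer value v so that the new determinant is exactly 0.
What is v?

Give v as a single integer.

det is linear in entry M[1][2]: det = old_det + (v - 6) * C_12
Cofactor C_12 = -30
Want det = 0: -180 + (v - 6) * -30 = 0
  (v - 6) = 180 / -30 = -6
  v = 6 + (-6) = 0

Answer: 0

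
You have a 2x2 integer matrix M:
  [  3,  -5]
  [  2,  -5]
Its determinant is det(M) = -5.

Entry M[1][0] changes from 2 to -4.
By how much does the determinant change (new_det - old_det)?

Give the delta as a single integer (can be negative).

Answer: -30

Derivation:
Cofactor C_10 = 5
Entry delta = -4 - 2 = -6
Det delta = entry_delta * cofactor = -6 * 5 = -30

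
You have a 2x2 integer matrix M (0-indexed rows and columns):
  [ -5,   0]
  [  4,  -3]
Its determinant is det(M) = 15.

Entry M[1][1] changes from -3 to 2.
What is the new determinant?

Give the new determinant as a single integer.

det is linear in row 1: changing M[1][1] by delta changes det by delta * cofactor(1,1).
Cofactor C_11 = (-1)^(1+1) * minor(1,1) = -5
Entry delta = 2 - -3 = 5
Det delta = 5 * -5 = -25
New det = 15 + -25 = -10

Answer: -10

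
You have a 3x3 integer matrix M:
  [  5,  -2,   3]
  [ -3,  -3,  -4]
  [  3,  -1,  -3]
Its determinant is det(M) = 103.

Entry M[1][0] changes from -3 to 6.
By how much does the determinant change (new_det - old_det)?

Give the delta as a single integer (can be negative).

Cofactor C_10 = -9
Entry delta = 6 - -3 = 9
Det delta = entry_delta * cofactor = 9 * -9 = -81

Answer: -81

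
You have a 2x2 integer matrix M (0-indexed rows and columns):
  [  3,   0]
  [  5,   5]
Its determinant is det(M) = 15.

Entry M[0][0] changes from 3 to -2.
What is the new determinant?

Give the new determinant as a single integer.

det is linear in row 0: changing M[0][0] by delta changes det by delta * cofactor(0,0).
Cofactor C_00 = (-1)^(0+0) * minor(0,0) = 5
Entry delta = -2 - 3 = -5
Det delta = -5 * 5 = -25
New det = 15 + -25 = -10

Answer: -10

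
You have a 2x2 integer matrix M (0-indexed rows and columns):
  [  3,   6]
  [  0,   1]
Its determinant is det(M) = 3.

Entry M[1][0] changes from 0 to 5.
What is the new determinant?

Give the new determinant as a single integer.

det is linear in row 1: changing M[1][0] by delta changes det by delta * cofactor(1,0).
Cofactor C_10 = (-1)^(1+0) * minor(1,0) = -6
Entry delta = 5 - 0 = 5
Det delta = 5 * -6 = -30
New det = 3 + -30 = -27

Answer: -27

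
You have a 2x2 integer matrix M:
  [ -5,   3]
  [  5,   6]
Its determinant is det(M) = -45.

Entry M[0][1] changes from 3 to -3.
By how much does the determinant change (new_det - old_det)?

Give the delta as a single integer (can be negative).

Cofactor C_01 = -5
Entry delta = -3 - 3 = -6
Det delta = entry_delta * cofactor = -6 * -5 = 30

Answer: 30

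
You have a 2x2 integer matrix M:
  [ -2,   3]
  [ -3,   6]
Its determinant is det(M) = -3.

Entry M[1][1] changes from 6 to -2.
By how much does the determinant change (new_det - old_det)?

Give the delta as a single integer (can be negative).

Answer: 16

Derivation:
Cofactor C_11 = -2
Entry delta = -2 - 6 = -8
Det delta = entry_delta * cofactor = -8 * -2 = 16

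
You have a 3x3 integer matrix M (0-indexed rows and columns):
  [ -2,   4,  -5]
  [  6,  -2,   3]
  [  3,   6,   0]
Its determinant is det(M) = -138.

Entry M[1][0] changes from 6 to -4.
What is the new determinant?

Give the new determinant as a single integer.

det is linear in row 1: changing M[1][0] by delta changes det by delta * cofactor(1,0).
Cofactor C_10 = (-1)^(1+0) * minor(1,0) = -30
Entry delta = -4 - 6 = -10
Det delta = -10 * -30 = 300
New det = -138 + 300 = 162

Answer: 162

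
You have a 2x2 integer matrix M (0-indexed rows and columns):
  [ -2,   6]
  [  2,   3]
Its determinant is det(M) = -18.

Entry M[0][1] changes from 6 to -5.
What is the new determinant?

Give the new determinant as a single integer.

Answer: 4

Derivation:
det is linear in row 0: changing M[0][1] by delta changes det by delta * cofactor(0,1).
Cofactor C_01 = (-1)^(0+1) * minor(0,1) = -2
Entry delta = -5 - 6 = -11
Det delta = -11 * -2 = 22
New det = -18 + 22 = 4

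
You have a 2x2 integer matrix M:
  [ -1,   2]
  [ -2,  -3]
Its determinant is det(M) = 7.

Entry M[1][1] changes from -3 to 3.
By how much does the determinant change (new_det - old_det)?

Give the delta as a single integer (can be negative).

Answer: -6

Derivation:
Cofactor C_11 = -1
Entry delta = 3 - -3 = 6
Det delta = entry_delta * cofactor = 6 * -1 = -6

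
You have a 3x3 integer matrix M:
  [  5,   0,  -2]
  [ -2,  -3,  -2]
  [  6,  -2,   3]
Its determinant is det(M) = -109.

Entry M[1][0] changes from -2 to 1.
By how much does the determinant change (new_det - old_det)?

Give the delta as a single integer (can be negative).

Cofactor C_10 = 4
Entry delta = 1 - -2 = 3
Det delta = entry_delta * cofactor = 3 * 4 = 12

Answer: 12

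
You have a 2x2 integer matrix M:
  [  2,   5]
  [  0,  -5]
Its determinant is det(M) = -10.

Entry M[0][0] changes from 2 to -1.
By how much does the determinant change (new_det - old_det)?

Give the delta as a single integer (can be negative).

Answer: 15

Derivation:
Cofactor C_00 = -5
Entry delta = -1 - 2 = -3
Det delta = entry_delta * cofactor = -3 * -5 = 15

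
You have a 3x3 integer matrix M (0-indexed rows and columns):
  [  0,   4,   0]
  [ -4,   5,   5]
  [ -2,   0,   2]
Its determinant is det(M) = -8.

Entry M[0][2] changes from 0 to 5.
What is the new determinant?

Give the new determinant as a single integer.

det is linear in row 0: changing M[0][2] by delta changes det by delta * cofactor(0,2).
Cofactor C_02 = (-1)^(0+2) * minor(0,2) = 10
Entry delta = 5 - 0 = 5
Det delta = 5 * 10 = 50
New det = -8 + 50 = 42

Answer: 42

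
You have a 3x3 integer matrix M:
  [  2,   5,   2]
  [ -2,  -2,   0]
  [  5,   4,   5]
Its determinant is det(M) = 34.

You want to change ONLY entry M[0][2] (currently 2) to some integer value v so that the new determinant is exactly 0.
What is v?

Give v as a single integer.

det is linear in entry M[0][2]: det = old_det + (v - 2) * C_02
Cofactor C_02 = 2
Want det = 0: 34 + (v - 2) * 2 = 0
  (v - 2) = -34 / 2 = -17
  v = 2 + (-17) = -15

Answer: -15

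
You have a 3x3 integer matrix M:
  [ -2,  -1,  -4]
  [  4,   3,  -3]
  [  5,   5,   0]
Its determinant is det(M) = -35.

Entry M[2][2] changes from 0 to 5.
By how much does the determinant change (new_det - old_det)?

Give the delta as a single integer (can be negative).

Answer: -10

Derivation:
Cofactor C_22 = -2
Entry delta = 5 - 0 = 5
Det delta = entry_delta * cofactor = 5 * -2 = -10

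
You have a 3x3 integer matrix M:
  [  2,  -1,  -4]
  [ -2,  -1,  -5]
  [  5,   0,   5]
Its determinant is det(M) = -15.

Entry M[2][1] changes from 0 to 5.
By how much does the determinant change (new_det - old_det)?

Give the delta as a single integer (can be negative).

Answer: 90

Derivation:
Cofactor C_21 = 18
Entry delta = 5 - 0 = 5
Det delta = entry_delta * cofactor = 5 * 18 = 90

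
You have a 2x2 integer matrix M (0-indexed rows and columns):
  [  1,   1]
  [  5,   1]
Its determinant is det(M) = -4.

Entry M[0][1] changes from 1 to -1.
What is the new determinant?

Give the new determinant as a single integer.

det is linear in row 0: changing M[0][1] by delta changes det by delta * cofactor(0,1).
Cofactor C_01 = (-1)^(0+1) * minor(0,1) = -5
Entry delta = -1 - 1 = -2
Det delta = -2 * -5 = 10
New det = -4 + 10 = 6

Answer: 6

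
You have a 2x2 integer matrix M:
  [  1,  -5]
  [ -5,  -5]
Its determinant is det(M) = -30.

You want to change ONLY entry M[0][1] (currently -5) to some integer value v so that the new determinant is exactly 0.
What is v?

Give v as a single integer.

det is linear in entry M[0][1]: det = old_det + (v - -5) * C_01
Cofactor C_01 = 5
Want det = 0: -30 + (v - -5) * 5 = 0
  (v - -5) = 30 / 5 = 6
  v = -5 + (6) = 1

Answer: 1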